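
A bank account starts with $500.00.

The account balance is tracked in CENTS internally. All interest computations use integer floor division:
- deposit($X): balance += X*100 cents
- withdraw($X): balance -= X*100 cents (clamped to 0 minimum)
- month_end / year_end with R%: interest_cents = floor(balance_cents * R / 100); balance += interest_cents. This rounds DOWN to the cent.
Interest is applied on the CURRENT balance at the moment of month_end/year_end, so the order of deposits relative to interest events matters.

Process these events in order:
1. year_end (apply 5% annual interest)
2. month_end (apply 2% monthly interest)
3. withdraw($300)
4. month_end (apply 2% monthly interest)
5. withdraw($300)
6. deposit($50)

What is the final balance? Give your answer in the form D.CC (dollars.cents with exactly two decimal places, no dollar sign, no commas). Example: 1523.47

Answer: 50.00

Derivation:
After 1 (year_end (apply 5% annual interest)): balance=$525.00 total_interest=$25.00
After 2 (month_end (apply 2% monthly interest)): balance=$535.50 total_interest=$35.50
After 3 (withdraw($300)): balance=$235.50 total_interest=$35.50
After 4 (month_end (apply 2% monthly interest)): balance=$240.21 total_interest=$40.21
After 5 (withdraw($300)): balance=$0.00 total_interest=$40.21
After 6 (deposit($50)): balance=$50.00 total_interest=$40.21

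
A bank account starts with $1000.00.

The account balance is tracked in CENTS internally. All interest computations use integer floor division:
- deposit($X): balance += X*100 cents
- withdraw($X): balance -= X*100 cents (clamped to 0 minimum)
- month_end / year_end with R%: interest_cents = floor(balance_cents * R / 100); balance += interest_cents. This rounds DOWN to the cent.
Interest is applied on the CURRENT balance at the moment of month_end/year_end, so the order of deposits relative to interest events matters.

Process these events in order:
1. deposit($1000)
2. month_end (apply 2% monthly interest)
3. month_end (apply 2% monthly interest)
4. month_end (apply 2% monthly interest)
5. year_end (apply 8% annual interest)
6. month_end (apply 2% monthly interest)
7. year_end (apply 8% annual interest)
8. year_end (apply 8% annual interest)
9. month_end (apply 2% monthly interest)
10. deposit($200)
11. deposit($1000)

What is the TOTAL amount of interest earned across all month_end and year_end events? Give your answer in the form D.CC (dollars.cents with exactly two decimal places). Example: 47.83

Answer: 781.62

Derivation:
After 1 (deposit($1000)): balance=$2000.00 total_interest=$0.00
After 2 (month_end (apply 2% monthly interest)): balance=$2040.00 total_interest=$40.00
After 3 (month_end (apply 2% monthly interest)): balance=$2080.80 total_interest=$80.80
After 4 (month_end (apply 2% monthly interest)): balance=$2122.41 total_interest=$122.41
After 5 (year_end (apply 8% annual interest)): balance=$2292.20 total_interest=$292.20
After 6 (month_end (apply 2% monthly interest)): balance=$2338.04 total_interest=$338.04
After 7 (year_end (apply 8% annual interest)): balance=$2525.08 total_interest=$525.08
After 8 (year_end (apply 8% annual interest)): balance=$2727.08 total_interest=$727.08
After 9 (month_end (apply 2% monthly interest)): balance=$2781.62 total_interest=$781.62
After 10 (deposit($200)): balance=$2981.62 total_interest=$781.62
After 11 (deposit($1000)): balance=$3981.62 total_interest=$781.62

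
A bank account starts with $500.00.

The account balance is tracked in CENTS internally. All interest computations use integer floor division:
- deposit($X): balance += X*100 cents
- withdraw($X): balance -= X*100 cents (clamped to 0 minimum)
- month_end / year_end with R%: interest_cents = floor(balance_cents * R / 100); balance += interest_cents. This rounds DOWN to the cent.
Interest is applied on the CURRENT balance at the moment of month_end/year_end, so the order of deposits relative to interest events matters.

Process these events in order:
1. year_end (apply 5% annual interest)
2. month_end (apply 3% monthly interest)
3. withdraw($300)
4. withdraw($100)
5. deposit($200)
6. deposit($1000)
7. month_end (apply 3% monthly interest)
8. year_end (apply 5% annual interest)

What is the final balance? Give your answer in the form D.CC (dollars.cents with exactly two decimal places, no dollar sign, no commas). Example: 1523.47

After 1 (year_end (apply 5% annual interest)): balance=$525.00 total_interest=$25.00
After 2 (month_end (apply 3% monthly interest)): balance=$540.75 total_interest=$40.75
After 3 (withdraw($300)): balance=$240.75 total_interest=$40.75
After 4 (withdraw($100)): balance=$140.75 total_interest=$40.75
After 5 (deposit($200)): balance=$340.75 total_interest=$40.75
After 6 (deposit($1000)): balance=$1340.75 total_interest=$40.75
After 7 (month_end (apply 3% monthly interest)): balance=$1380.97 total_interest=$80.97
After 8 (year_end (apply 5% annual interest)): balance=$1450.01 total_interest=$150.01

Answer: 1450.01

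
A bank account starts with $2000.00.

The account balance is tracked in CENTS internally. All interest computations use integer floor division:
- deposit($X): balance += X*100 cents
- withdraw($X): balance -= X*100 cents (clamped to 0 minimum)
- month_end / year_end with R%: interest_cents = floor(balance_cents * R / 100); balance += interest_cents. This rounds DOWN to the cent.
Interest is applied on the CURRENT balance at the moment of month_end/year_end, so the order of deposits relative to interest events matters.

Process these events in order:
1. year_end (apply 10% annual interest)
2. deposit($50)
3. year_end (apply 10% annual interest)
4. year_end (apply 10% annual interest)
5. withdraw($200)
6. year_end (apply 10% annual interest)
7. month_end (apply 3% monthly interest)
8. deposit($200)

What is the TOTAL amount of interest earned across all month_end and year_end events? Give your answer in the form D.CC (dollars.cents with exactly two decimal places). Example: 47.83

Answer: 1007.99

Derivation:
After 1 (year_end (apply 10% annual interest)): balance=$2200.00 total_interest=$200.00
After 2 (deposit($50)): balance=$2250.00 total_interest=$200.00
After 3 (year_end (apply 10% annual interest)): balance=$2475.00 total_interest=$425.00
After 4 (year_end (apply 10% annual interest)): balance=$2722.50 total_interest=$672.50
After 5 (withdraw($200)): balance=$2522.50 total_interest=$672.50
After 6 (year_end (apply 10% annual interest)): balance=$2774.75 total_interest=$924.75
After 7 (month_end (apply 3% monthly interest)): balance=$2857.99 total_interest=$1007.99
After 8 (deposit($200)): balance=$3057.99 total_interest=$1007.99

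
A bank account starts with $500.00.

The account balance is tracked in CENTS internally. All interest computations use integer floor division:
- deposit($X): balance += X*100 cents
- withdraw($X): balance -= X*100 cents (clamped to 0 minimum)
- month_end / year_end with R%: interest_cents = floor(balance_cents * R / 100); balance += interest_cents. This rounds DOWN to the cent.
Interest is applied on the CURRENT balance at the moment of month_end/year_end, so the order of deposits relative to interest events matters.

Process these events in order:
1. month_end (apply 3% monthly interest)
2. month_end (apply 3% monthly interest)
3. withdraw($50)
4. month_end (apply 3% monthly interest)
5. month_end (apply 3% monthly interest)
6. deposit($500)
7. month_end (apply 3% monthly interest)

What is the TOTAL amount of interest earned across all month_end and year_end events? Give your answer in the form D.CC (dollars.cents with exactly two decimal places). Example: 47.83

After 1 (month_end (apply 3% monthly interest)): balance=$515.00 total_interest=$15.00
After 2 (month_end (apply 3% monthly interest)): balance=$530.45 total_interest=$30.45
After 3 (withdraw($50)): balance=$480.45 total_interest=$30.45
After 4 (month_end (apply 3% monthly interest)): balance=$494.86 total_interest=$44.86
After 5 (month_end (apply 3% monthly interest)): balance=$509.70 total_interest=$59.70
After 6 (deposit($500)): balance=$1009.70 total_interest=$59.70
After 7 (month_end (apply 3% monthly interest)): balance=$1039.99 total_interest=$89.99

Answer: 89.99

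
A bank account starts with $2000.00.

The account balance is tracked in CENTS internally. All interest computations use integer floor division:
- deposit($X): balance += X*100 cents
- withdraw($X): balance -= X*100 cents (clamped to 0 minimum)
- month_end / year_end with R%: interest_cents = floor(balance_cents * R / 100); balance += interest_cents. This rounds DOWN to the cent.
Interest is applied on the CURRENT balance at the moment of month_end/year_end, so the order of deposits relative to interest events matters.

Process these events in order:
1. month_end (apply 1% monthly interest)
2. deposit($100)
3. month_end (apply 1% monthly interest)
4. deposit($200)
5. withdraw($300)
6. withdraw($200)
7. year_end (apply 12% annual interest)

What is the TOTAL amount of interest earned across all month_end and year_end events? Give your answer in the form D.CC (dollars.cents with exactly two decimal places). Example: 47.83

Answer: 262.14

Derivation:
After 1 (month_end (apply 1% monthly interest)): balance=$2020.00 total_interest=$20.00
After 2 (deposit($100)): balance=$2120.00 total_interest=$20.00
After 3 (month_end (apply 1% monthly interest)): balance=$2141.20 total_interest=$41.20
After 4 (deposit($200)): balance=$2341.20 total_interest=$41.20
After 5 (withdraw($300)): balance=$2041.20 total_interest=$41.20
After 6 (withdraw($200)): balance=$1841.20 total_interest=$41.20
After 7 (year_end (apply 12% annual interest)): balance=$2062.14 total_interest=$262.14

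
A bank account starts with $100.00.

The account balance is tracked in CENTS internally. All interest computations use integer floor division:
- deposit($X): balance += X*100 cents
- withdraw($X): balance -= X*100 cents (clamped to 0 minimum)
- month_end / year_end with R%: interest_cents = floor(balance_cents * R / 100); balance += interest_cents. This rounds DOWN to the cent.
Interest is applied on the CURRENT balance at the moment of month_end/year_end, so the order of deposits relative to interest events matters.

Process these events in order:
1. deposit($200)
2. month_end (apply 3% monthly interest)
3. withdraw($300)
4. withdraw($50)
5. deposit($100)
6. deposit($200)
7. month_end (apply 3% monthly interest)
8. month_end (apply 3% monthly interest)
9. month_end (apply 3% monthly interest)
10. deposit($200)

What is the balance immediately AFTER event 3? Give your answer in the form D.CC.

After 1 (deposit($200)): balance=$300.00 total_interest=$0.00
After 2 (month_end (apply 3% monthly interest)): balance=$309.00 total_interest=$9.00
After 3 (withdraw($300)): balance=$9.00 total_interest=$9.00

Answer: 9.00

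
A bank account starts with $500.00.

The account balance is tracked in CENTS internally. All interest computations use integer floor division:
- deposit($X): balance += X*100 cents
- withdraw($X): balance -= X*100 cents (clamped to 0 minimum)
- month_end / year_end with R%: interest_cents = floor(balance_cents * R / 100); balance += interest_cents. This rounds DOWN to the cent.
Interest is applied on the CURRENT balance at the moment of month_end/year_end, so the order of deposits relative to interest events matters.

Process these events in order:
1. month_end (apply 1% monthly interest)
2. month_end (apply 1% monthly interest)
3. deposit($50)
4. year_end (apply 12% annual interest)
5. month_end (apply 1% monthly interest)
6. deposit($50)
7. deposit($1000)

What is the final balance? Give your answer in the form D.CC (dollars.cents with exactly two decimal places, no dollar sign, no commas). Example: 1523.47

Answer: 1683.52

Derivation:
After 1 (month_end (apply 1% monthly interest)): balance=$505.00 total_interest=$5.00
After 2 (month_end (apply 1% monthly interest)): balance=$510.05 total_interest=$10.05
After 3 (deposit($50)): balance=$560.05 total_interest=$10.05
After 4 (year_end (apply 12% annual interest)): balance=$627.25 total_interest=$77.25
After 5 (month_end (apply 1% monthly interest)): balance=$633.52 total_interest=$83.52
After 6 (deposit($50)): balance=$683.52 total_interest=$83.52
After 7 (deposit($1000)): balance=$1683.52 total_interest=$83.52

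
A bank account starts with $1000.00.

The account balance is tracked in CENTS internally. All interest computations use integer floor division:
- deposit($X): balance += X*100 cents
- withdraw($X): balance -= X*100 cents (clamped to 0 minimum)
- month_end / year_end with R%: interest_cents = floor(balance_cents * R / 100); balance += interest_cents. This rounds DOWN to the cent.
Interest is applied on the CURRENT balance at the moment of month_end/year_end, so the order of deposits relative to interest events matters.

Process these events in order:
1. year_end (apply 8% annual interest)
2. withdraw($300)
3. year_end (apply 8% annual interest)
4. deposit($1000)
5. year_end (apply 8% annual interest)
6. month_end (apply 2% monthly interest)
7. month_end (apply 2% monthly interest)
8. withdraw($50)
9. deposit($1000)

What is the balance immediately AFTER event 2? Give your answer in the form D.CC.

After 1 (year_end (apply 8% annual interest)): balance=$1080.00 total_interest=$80.00
After 2 (withdraw($300)): balance=$780.00 total_interest=$80.00

Answer: 780.00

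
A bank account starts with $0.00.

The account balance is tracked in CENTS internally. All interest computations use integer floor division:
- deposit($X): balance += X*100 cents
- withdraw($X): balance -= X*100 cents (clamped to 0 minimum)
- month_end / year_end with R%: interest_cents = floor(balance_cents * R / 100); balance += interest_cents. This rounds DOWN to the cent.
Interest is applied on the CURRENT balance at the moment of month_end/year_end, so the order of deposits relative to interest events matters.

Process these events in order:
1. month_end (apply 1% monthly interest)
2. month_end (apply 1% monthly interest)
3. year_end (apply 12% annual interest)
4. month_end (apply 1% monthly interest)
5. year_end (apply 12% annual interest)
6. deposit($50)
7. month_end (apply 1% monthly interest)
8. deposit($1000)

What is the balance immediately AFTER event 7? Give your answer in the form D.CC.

After 1 (month_end (apply 1% monthly interest)): balance=$0.00 total_interest=$0.00
After 2 (month_end (apply 1% monthly interest)): balance=$0.00 total_interest=$0.00
After 3 (year_end (apply 12% annual interest)): balance=$0.00 total_interest=$0.00
After 4 (month_end (apply 1% monthly interest)): balance=$0.00 total_interest=$0.00
After 5 (year_end (apply 12% annual interest)): balance=$0.00 total_interest=$0.00
After 6 (deposit($50)): balance=$50.00 total_interest=$0.00
After 7 (month_end (apply 1% monthly interest)): balance=$50.50 total_interest=$0.50

Answer: 50.50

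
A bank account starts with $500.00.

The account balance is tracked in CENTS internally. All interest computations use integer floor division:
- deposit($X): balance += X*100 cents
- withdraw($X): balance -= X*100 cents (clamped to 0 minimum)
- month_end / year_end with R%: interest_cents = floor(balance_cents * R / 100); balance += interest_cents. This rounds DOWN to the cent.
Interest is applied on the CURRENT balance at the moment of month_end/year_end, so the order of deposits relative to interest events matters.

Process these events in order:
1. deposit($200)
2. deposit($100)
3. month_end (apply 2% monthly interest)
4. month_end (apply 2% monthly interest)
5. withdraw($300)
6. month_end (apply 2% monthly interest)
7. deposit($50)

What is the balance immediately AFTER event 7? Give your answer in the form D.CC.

After 1 (deposit($200)): balance=$700.00 total_interest=$0.00
After 2 (deposit($100)): balance=$800.00 total_interest=$0.00
After 3 (month_end (apply 2% monthly interest)): balance=$816.00 total_interest=$16.00
After 4 (month_end (apply 2% monthly interest)): balance=$832.32 total_interest=$32.32
After 5 (withdraw($300)): balance=$532.32 total_interest=$32.32
After 6 (month_end (apply 2% monthly interest)): balance=$542.96 total_interest=$42.96
After 7 (deposit($50)): balance=$592.96 total_interest=$42.96

Answer: 592.96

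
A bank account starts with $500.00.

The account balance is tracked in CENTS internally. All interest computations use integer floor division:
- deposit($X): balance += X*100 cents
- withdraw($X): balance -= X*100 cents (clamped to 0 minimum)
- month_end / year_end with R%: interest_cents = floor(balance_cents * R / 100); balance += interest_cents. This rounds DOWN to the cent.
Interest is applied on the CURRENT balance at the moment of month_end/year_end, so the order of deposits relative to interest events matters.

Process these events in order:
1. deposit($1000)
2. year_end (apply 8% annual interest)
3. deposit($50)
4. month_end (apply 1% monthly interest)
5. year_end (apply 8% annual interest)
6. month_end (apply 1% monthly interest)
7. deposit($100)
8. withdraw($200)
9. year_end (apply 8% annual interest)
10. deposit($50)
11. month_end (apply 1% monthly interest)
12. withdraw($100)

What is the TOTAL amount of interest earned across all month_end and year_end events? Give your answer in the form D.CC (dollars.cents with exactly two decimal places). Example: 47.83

After 1 (deposit($1000)): balance=$1500.00 total_interest=$0.00
After 2 (year_end (apply 8% annual interest)): balance=$1620.00 total_interest=$120.00
After 3 (deposit($50)): balance=$1670.00 total_interest=$120.00
After 4 (month_end (apply 1% monthly interest)): balance=$1686.70 total_interest=$136.70
After 5 (year_end (apply 8% annual interest)): balance=$1821.63 total_interest=$271.63
After 6 (month_end (apply 1% monthly interest)): balance=$1839.84 total_interest=$289.84
After 7 (deposit($100)): balance=$1939.84 total_interest=$289.84
After 8 (withdraw($200)): balance=$1739.84 total_interest=$289.84
After 9 (year_end (apply 8% annual interest)): balance=$1879.02 total_interest=$429.02
After 10 (deposit($50)): balance=$1929.02 total_interest=$429.02
After 11 (month_end (apply 1% monthly interest)): balance=$1948.31 total_interest=$448.31
After 12 (withdraw($100)): balance=$1848.31 total_interest=$448.31

Answer: 448.31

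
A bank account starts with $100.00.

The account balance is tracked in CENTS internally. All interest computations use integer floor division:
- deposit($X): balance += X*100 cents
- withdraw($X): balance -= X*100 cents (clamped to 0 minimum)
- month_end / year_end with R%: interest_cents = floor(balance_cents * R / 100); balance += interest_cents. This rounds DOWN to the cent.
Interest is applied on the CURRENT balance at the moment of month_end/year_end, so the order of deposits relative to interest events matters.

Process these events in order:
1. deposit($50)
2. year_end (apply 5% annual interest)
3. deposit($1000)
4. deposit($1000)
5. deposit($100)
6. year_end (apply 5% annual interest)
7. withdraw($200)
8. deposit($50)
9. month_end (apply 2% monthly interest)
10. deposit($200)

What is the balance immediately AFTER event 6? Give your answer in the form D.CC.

After 1 (deposit($50)): balance=$150.00 total_interest=$0.00
After 2 (year_end (apply 5% annual interest)): balance=$157.50 total_interest=$7.50
After 3 (deposit($1000)): balance=$1157.50 total_interest=$7.50
After 4 (deposit($1000)): balance=$2157.50 total_interest=$7.50
After 5 (deposit($100)): balance=$2257.50 total_interest=$7.50
After 6 (year_end (apply 5% annual interest)): balance=$2370.37 total_interest=$120.37

Answer: 2370.37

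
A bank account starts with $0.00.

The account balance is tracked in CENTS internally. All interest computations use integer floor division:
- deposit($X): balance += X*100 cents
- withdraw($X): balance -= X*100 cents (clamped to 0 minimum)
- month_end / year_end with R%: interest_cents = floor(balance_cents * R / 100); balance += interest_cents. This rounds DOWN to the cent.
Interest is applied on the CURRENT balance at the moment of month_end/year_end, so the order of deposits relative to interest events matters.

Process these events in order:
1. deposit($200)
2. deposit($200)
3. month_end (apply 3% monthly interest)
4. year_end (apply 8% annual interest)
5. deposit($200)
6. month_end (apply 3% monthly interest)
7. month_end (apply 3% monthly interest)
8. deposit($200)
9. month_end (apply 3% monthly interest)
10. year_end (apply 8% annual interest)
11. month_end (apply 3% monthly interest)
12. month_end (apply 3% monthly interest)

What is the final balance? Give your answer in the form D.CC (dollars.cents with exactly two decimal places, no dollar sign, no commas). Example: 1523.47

Answer: 1043.48

Derivation:
After 1 (deposit($200)): balance=$200.00 total_interest=$0.00
After 2 (deposit($200)): balance=$400.00 total_interest=$0.00
After 3 (month_end (apply 3% monthly interest)): balance=$412.00 total_interest=$12.00
After 4 (year_end (apply 8% annual interest)): balance=$444.96 total_interest=$44.96
After 5 (deposit($200)): balance=$644.96 total_interest=$44.96
After 6 (month_end (apply 3% monthly interest)): balance=$664.30 total_interest=$64.30
After 7 (month_end (apply 3% monthly interest)): balance=$684.22 total_interest=$84.22
After 8 (deposit($200)): balance=$884.22 total_interest=$84.22
After 9 (month_end (apply 3% monthly interest)): balance=$910.74 total_interest=$110.74
After 10 (year_end (apply 8% annual interest)): balance=$983.59 total_interest=$183.59
After 11 (month_end (apply 3% monthly interest)): balance=$1013.09 total_interest=$213.09
After 12 (month_end (apply 3% monthly interest)): balance=$1043.48 total_interest=$243.48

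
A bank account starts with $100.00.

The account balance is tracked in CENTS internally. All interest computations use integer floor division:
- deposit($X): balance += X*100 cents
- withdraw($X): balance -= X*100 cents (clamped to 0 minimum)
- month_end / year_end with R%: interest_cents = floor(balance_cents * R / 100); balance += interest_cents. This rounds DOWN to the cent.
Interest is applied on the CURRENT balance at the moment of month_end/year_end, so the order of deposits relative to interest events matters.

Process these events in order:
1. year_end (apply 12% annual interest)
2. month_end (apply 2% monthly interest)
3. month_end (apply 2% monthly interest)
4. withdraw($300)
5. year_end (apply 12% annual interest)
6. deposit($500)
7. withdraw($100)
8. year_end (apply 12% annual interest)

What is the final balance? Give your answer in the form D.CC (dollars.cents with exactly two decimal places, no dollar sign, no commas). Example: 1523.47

Answer: 448.00

Derivation:
After 1 (year_end (apply 12% annual interest)): balance=$112.00 total_interest=$12.00
After 2 (month_end (apply 2% monthly interest)): balance=$114.24 total_interest=$14.24
After 3 (month_end (apply 2% monthly interest)): balance=$116.52 total_interest=$16.52
After 4 (withdraw($300)): balance=$0.00 total_interest=$16.52
After 5 (year_end (apply 12% annual interest)): balance=$0.00 total_interest=$16.52
After 6 (deposit($500)): balance=$500.00 total_interest=$16.52
After 7 (withdraw($100)): balance=$400.00 total_interest=$16.52
After 8 (year_end (apply 12% annual interest)): balance=$448.00 total_interest=$64.52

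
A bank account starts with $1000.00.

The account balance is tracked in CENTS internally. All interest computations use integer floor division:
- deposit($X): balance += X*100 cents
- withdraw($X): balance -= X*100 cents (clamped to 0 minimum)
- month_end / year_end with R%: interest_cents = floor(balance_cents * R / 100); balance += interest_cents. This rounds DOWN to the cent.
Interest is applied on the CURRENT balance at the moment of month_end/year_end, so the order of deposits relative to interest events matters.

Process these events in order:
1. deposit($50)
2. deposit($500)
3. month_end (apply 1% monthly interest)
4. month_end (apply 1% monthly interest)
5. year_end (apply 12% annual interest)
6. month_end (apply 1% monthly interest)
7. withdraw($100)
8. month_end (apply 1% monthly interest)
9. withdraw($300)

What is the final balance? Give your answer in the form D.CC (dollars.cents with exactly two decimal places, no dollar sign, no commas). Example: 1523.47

After 1 (deposit($50)): balance=$1050.00 total_interest=$0.00
After 2 (deposit($500)): balance=$1550.00 total_interest=$0.00
After 3 (month_end (apply 1% monthly interest)): balance=$1565.50 total_interest=$15.50
After 4 (month_end (apply 1% monthly interest)): balance=$1581.15 total_interest=$31.15
After 5 (year_end (apply 12% annual interest)): balance=$1770.88 total_interest=$220.88
After 6 (month_end (apply 1% monthly interest)): balance=$1788.58 total_interest=$238.58
After 7 (withdraw($100)): balance=$1688.58 total_interest=$238.58
After 8 (month_end (apply 1% monthly interest)): balance=$1705.46 total_interest=$255.46
After 9 (withdraw($300)): balance=$1405.46 total_interest=$255.46

Answer: 1405.46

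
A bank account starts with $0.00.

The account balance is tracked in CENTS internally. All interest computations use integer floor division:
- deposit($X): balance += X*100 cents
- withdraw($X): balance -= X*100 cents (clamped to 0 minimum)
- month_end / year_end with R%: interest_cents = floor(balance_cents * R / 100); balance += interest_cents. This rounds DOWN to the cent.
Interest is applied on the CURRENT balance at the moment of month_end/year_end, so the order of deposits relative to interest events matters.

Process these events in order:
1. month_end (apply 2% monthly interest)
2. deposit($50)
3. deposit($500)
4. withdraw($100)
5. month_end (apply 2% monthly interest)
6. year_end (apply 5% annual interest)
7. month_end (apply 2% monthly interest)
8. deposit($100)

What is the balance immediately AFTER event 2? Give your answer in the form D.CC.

After 1 (month_end (apply 2% monthly interest)): balance=$0.00 total_interest=$0.00
After 2 (deposit($50)): balance=$50.00 total_interest=$0.00

Answer: 50.00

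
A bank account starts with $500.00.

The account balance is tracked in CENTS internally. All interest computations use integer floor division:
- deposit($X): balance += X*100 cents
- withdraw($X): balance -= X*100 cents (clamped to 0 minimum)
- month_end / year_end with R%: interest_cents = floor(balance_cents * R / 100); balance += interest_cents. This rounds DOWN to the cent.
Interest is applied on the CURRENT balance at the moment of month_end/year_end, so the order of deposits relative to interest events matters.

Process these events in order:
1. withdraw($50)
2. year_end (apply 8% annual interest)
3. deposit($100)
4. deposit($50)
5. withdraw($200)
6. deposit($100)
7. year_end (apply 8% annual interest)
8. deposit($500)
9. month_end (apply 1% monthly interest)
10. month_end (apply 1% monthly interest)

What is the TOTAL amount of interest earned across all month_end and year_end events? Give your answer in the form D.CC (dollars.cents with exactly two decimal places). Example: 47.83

Answer: 100.55

Derivation:
After 1 (withdraw($50)): balance=$450.00 total_interest=$0.00
After 2 (year_end (apply 8% annual interest)): balance=$486.00 total_interest=$36.00
After 3 (deposit($100)): balance=$586.00 total_interest=$36.00
After 4 (deposit($50)): balance=$636.00 total_interest=$36.00
After 5 (withdraw($200)): balance=$436.00 total_interest=$36.00
After 6 (deposit($100)): balance=$536.00 total_interest=$36.00
After 7 (year_end (apply 8% annual interest)): balance=$578.88 total_interest=$78.88
After 8 (deposit($500)): balance=$1078.88 total_interest=$78.88
After 9 (month_end (apply 1% monthly interest)): balance=$1089.66 total_interest=$89.66
After 10 (month_end (apply 1% monthly interest)): balance=$1100.55 total_interest=$100.55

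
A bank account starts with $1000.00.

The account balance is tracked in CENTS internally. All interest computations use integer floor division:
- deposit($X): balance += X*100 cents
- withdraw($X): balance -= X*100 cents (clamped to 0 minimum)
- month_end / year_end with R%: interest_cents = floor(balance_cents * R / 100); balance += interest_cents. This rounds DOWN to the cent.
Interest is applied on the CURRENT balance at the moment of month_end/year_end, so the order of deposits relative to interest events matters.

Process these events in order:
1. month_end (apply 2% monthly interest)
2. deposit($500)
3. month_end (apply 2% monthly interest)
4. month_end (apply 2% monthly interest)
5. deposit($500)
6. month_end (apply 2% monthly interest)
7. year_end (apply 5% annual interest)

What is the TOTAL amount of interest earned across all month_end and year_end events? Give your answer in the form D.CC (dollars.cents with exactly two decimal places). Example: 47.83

After 1 (month_end (apply 2% monthly interest)): balance=$1020.00 total_interest=$20.00
After 2 (deposit($500)): balance=$1520.00 total_interest=$20.00
After 3 (month_end (apply 2% monthly interest)): balance=$1550.40 total_interest=$50.40
After 4 (month_end (apply 2% monthly interest)): balance=$1581.40 total_interest=$81.40
After 5 (deposit($500)): balance=$2081.40 total_interest=$81.40
After 6 (month_end (apply 2% monthly interest)): balance=$2123.02 total_interest=$123.02
After 7 (year_end (apply 5% annual interest)): balance=$2229.17 total_interest=$229.17

Answer: 229.17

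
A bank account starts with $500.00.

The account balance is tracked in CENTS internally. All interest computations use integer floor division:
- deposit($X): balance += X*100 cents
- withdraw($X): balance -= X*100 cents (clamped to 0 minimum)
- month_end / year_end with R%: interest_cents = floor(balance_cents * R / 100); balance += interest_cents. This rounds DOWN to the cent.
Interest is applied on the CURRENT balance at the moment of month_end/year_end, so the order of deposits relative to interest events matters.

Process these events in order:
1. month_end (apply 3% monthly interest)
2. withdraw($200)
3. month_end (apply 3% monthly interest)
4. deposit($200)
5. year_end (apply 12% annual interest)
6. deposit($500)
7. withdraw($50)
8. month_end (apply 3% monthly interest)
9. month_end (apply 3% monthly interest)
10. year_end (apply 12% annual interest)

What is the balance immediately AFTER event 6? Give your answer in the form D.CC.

After 1 (month_end (apply 3% monthly interest)): balance=$515.00 total_interest=$15.00
After 2 (withdraw($200)): balance=$315.00 total_interest=$15.00
After 3 (month_end (apply 3% monthly interest)): balance=$324.45 total_interest=$24.45
After 4 (deposit($200)): balance=$524.45 total_interest=$24.45
After 5 (year_end (apply 12% annual interest)): balance=$587.38 total_interest=$87.38
After 6 (deposit($500)): balance=$1087.38 total_interest=$87.38

Answer: 1087.38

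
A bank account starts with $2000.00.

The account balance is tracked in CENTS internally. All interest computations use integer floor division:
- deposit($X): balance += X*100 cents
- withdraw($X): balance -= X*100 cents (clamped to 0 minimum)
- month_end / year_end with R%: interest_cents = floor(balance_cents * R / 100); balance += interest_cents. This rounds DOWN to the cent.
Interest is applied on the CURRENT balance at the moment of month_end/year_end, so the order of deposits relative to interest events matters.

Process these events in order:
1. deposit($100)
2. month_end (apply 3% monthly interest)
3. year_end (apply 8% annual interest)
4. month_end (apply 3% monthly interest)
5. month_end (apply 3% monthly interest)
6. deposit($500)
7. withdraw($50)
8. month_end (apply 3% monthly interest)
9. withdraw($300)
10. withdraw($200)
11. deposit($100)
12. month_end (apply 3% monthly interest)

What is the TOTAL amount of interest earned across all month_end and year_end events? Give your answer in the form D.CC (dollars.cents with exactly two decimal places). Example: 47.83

Answer: 544.62

Derivation:
After 1 (deposit($100)): balance=$2100.00 total_interest=$0.00
After 2 (month_end (apply 3% monthly interest)): balance=$2163.00 total_interest=$63.00
After 3 (year_end (apply 8% annual interest)): balance=$2336.04 total_interest=$236.04
After 4 (month_end (apply 3% monthly interest)): balance=$2406.12 total_interest=$306.12
After 5 (month_end (apply 3% monthly interest)): balance=$2478.30 total_interest=$378.30
After 6 (deposit($500)): balance=$2978.30 total_interest=$378.30
After 7 (withdraw($50)): balance=$2928.30 total_interest=$378.30
After 8 (month_end (apply 3% monthly interest)): balance=$3016.14 total_interest=$466.14
After 9 (withdraw($300)): balance=$2716.14 total_interest=$466.14
After 10 (withdraw($200)): balance=$2516.14 total_interest=$466.14
After 11 (deposit($100)): balance=$2616.14 total_interest=$466.14
After 12 (month_end (apply 3% monthly interest)): balance=$2694.62 total_interest=$544.62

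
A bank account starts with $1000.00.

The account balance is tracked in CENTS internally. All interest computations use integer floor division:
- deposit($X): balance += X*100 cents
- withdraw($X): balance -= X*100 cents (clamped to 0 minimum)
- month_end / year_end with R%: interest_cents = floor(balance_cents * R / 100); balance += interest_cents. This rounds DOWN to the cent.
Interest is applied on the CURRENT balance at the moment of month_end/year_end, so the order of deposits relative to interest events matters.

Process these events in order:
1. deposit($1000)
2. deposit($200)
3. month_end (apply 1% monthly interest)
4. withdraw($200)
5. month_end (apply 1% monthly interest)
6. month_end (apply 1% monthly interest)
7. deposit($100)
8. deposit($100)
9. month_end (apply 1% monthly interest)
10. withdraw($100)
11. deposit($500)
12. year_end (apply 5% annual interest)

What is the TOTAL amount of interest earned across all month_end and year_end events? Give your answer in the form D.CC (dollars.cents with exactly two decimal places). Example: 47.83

After 1 (deposit($1000)): balance=$2000.00 total_interest=$0.00
After 2 (deposit($200)): balance=$2200.00 total_interest=$0.00
After 3 (month_end (apply 1% monthly interest)): balance=$2222.00 total_interest=$22.00
After 4 (withdraw($200)): balance=$2022.00 total_interest=$22.00
After 5 (month_end (apply 1% monthly interest)): balance=$2042.22 total_interest=$42.22
After 6 (month_end (apply 1% monthly interest)): balance=$2062.64 total_interest=$62.64
After 7 (deposit($100)): balance=$2162.64 total_interest=$62.64
After 8 (deposit($100)): balance=$2262.64 total_interest=$62.64
After 9 (month_end (apply 1% monthly interest)): balance=$2285.26 total_interest=$85.26
After 10 (withdraw($100)): balance=$2185.26 total_interest=$85.26
After 11 (deposit($500)): balance=$2685.26 total_interest=$85.26
After 12 (year_end (apply 5% annual interest)): balance=$2819.52 total_interest=$219.52

Answer: 219.52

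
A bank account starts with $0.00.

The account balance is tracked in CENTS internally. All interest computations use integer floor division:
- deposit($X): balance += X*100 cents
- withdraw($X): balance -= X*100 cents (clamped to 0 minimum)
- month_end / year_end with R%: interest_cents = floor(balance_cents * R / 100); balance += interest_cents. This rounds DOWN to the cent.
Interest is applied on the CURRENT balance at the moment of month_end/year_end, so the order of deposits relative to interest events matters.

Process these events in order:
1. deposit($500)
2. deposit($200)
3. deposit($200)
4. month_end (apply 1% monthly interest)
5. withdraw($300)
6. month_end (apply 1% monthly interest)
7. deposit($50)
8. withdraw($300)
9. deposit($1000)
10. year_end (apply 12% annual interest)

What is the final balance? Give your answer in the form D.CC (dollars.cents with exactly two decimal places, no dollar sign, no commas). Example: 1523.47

Answer: 1528.90

Derivation:
After 1 (deposit($500)): balance=$500.00 total_interest=$0.00
After 2 (deposit($200)): balance=$700.00 total_interest=$0.00
After 3 (deposit($200)): balance=$900.00 total_interest=$0.00
After 4 (month_end (apply 1% monthly interest)): balance=$909.00 total_interest=$9.00
After 5 (withdraw($300)): balance=$609.00 total_interest=$9.00
After 6 (month_end (apply 1% monthly interest)): balance=$615.09 total_interest=$15.09
After 7 (deposit($50)): balance=$665.09 total_interest=$15.09
After 8 (withdraw($300)): balance=$365.09 total_interest=$15.09
After 9 (deposit($1000)): balance=$1365.09 total_interest=$15.09
After 10 (year_end (apply 12% annual interest)): balance=$1528.90 total_interest=$178.90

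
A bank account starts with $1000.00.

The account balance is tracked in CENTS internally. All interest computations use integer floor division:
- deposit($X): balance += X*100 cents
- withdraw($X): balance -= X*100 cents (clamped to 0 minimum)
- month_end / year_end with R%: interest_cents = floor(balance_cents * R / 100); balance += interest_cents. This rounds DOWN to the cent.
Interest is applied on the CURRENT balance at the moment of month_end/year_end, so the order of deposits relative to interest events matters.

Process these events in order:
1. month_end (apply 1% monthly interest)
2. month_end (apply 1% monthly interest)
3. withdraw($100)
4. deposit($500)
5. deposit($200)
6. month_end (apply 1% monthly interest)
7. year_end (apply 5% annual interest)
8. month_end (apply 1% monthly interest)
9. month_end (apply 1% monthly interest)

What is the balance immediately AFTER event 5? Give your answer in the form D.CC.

Answer: 1620.10

Derivation:
After 1 (month_end (apply 1% monthly interest)): balance=$1010.00 total_interest=$10.00
After 2 (month_end (apply 1% monthly interest)): balance=$1020.10 total_interest=$20.10
After 3 (withdraw($100)): balance=$920.10 total_interest=$20.10
After 4 (deposit($500)): balance=$1420.10 total_interest=$20.10
After 5 (deposit($200)): balance=$1620.10 total_interest=$20.10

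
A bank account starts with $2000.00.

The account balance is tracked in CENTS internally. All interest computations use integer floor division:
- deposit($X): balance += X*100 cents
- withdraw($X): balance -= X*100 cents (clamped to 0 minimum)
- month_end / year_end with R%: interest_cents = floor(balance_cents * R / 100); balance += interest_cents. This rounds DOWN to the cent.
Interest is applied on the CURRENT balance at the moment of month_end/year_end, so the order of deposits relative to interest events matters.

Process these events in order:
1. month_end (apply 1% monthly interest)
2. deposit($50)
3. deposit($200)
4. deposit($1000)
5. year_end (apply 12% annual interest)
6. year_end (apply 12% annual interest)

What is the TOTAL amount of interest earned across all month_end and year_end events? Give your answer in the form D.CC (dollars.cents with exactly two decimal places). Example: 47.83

Answer: 851.88

Derivation:
After 1 (month_end (apply 1% monthly interest)): balance=$2020.00 total_interest=$20.00
After 2 (deposit($50)): balance=$2070.00 total_interest=$20.00
After 3 (deposit($200)): balance=$2270.00 total_interest=$20.00
After 4 (deposit($1000)): balance=$3270.00 total_interest=$20.00
After 5 (year_end (apply 12% annual interest)): balance=$3662.40 total_interest=$412.40
After 6 (year_end (apply 12% annual interest)): balance=$4101.88 total_interest=$851.88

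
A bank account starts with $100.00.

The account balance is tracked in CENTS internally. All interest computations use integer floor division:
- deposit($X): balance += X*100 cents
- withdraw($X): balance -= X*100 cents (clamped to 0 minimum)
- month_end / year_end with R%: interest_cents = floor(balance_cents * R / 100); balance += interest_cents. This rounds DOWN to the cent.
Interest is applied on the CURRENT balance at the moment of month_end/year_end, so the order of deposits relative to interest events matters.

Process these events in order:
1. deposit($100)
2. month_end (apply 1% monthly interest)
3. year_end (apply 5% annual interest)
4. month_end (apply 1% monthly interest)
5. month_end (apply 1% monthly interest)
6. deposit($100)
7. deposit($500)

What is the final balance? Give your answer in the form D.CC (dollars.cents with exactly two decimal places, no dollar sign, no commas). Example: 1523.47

After 1 (deposit($100)): balance=$200.00 total_interest=$0.00
After 2 (month_end (apply 1% monthly interest)): balance=$202.00 total_interest=$2.00
After 3 (year_end (apply 5% annual interest)): balance=$212.10 total_interest=$12.10
After 4 (month_end (apply 1% monthly interest)): balance=$214.22 total_interest=$14.22
After 5 (month_end (apply 1% monthly interest)): balance=$216.36 total_interest=$16.36
After 6 (deposit($100)): balance=$316.36 total_interest=$16.36
After 7 (deposit($500)): balance=$816.36 total_interest=$16.36

Answer: 816.36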